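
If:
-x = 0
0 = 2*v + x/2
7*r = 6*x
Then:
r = 0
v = 0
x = 0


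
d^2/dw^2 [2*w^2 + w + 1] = 4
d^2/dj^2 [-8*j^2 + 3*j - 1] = -16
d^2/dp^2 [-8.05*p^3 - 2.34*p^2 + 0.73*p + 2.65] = -48.3*p - 4.68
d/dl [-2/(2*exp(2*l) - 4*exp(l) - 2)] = 2*(exp(l) - 1)*exp(l)/(-exp(2*l) + 2*exp(l) + 1)^2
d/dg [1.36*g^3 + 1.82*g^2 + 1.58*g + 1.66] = 4.08*g^2 + 3.64*g + 1.58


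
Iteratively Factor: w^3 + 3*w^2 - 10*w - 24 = (w - 3)*(w^2 + 6*w + 8) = (w - 3)*(w + 2)*(w + 4)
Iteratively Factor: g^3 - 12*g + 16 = (g + 4)*(g^2 - 4*g + 4) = (g - 2)*(g + 4)*(g - 2)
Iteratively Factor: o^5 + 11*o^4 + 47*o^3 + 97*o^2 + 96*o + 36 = (o + 3)*(o^4 + 8*o^3 + 23*o^2 + 28*o + 12) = (o + 2)*(o + 3)*(o^3 + 6*o^2 + 11*o + 6) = (o + 1)*(o + 2)*(o + 3)*(o^2 + 5*o + 6) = (o + 1)*(o + 2)*(o + 3)^2*(o + 2)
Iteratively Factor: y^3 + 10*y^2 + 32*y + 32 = (y + 4)*(y^2 + 6*y + 8) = (y + 2)*(y + 4)*(y + 4)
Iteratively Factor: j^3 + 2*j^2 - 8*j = (j - 2)*(j^2 + 4*j) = j*(j - 2)*(j + 4)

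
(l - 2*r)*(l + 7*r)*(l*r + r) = l^3*r + 5*l^2*r^2 + l^2*r - 14*l*r^3 + 5*l*r^2 - 14*r^3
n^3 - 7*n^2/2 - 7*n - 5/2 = (n - 5)*(n + 1/2)*(n + 1)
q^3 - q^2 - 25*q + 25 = (q - 5)*(q - 1)*(q + 5)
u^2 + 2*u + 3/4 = (u + 1/2)*(u + 3/2)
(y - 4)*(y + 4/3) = y^2 - 8*y/3 - 16/3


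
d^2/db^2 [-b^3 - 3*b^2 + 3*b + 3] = -6*b - 6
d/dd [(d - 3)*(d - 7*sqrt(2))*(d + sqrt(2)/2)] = 3*d^2 - 13*sqrt(2)*d - 6*d - 7 + 39*sqrt(2)/2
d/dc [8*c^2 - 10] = 16*c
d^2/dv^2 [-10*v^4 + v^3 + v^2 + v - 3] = -120*v^2 + 6*v + 2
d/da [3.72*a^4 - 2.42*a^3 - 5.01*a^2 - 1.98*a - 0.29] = 14.88*a^3 - 7.26*a^2 - 10.02*a - 1.98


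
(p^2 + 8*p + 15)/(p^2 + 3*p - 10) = (p + 3)/(p - 2)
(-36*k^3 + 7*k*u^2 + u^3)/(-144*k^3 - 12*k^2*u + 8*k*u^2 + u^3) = (-6*k^2 + k*u + u^2)/(-24*k^2 + 2*k*u + u^2)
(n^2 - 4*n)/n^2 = (n - 4)/n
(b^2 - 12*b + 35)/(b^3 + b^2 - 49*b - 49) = (b - 5)/(b^2 + 8*b + 7)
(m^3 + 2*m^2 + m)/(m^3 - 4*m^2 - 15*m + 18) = m*(m^2 + 2*m + 1)/(m^3 - 4*m^2 - 15*m + 18)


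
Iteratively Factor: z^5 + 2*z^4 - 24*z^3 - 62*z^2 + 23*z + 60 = (z + 4)*(z^4 - 2*z^3 - 16*z^2 + 2*z + 15) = (z - 1)*(z + 4)*(z^3 - z^2 - 17*z - 15) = (z - 1)*(z + 3)*(z + 4)*(z^2 - 4*z - 5) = (z - 1)*(z + 1)*(z + 3)*(z + 4)*(z - 5)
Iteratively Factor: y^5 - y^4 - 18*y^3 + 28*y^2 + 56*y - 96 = (y + 4)*(y^4 - 5*y^3 + 2*y^2 + 20*y - 24) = (y - 2)*(y + 4)*(y^3 - 3*y^2 - 4*y + 12) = (y - 2)*(y + 2)*(y + 4)*(y^2 - 5*y + 6) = (y - 3)*(y - 2)*(y + 2)*(y + 4)*(y - 2)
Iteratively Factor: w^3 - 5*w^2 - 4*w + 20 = (w + 2)*(w^2 - 7*w + 10) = (w - 5)*(w + 2)*(w - 2)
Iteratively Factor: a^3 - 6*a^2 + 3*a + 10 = (a - 5)*(a^2 - a - 2) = (a - 5)*(a + 1)*(a - 2)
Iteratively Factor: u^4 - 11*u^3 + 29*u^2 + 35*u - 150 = (u - 5)*(u^3 - 6*u^2 - u + 30) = (u - 5)^2*(u^2 - u - 6) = (u - 5)^2*(u + 2)*(u - 3)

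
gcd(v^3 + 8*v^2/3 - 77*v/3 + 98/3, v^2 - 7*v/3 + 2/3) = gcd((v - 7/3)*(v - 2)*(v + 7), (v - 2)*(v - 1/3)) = v - 2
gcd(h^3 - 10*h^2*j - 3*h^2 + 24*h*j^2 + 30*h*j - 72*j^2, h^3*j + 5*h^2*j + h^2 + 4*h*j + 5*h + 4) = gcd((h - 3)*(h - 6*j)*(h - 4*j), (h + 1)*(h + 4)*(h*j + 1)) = 1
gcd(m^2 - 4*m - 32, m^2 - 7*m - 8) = m - 8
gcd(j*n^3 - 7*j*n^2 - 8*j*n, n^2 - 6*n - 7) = n + 1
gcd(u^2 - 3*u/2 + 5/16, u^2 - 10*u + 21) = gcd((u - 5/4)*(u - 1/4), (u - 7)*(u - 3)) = 1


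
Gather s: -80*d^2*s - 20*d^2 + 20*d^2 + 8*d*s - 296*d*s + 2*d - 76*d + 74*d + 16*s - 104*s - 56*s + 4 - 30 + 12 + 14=s*(-80*d^2 - 288*d - 144)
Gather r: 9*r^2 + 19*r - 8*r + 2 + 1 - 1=9*r^2 + 11*r + 2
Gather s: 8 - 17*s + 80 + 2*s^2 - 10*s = 2*s^2 - 27*s + 88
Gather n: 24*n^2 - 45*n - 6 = 24*n^2 - 45*n - 6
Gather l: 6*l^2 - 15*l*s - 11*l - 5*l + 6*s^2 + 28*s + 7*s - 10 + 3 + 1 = 6*l^2 + l*(-15*s - 16) + 6*s^2 + 35*s - 6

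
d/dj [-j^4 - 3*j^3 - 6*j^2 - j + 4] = -4*j^3 - 9*j^2 - 12*j - 1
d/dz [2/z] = -2/z^2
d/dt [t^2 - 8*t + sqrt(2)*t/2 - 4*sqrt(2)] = 2*t - 8 + sqrt(2)/2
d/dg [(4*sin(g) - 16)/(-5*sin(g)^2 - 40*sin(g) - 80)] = 4*(sin(g) - 12)*cos(g)/(5*(sin(g) + 4)^3)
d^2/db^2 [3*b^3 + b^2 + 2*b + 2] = 18*b + 2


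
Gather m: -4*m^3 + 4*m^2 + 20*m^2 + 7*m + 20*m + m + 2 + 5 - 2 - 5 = -4*m^3 + 24*m^2 + 28*m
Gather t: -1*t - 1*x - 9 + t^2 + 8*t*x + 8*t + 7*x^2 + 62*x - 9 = t^2 + t*(8*x + 7) + 7*x^2 + 61*x - 18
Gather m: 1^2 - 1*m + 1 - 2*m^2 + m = 2 - 2*m^2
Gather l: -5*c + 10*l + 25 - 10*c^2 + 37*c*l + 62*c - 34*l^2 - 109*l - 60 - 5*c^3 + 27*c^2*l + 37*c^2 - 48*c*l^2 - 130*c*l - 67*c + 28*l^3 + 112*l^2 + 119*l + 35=-5*c^3 + 27*c^2 - 10*c + 28*l^3 + l^2*(78 - 48*c) + l*(27*c^2 - 93*c + 20)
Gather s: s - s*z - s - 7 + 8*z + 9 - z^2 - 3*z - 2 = -s*z - z^2 + 5*z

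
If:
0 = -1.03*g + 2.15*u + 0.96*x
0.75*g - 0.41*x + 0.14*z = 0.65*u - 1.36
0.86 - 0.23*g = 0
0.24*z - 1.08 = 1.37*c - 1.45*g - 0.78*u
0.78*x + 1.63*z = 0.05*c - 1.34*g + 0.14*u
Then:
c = -0.97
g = 3.74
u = -4.22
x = 13.46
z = -9.91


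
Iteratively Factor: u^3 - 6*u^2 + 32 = (u + 2)*(u^2 - 8*u + 16) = (u - 4)*(u + 2)*(u - 4)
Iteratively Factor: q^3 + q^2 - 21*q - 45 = (q - 5)*(q^2 + 6*q + 9) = (q - 5)*(q + 3)*(q + 3)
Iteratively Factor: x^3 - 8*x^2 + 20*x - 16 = (x - 4)*(x^2 - 4*x + 4) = (x - 4)*(x - 2)*(x - 2)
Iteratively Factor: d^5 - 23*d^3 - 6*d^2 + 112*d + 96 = (d + 2)*(d^4 - 2*d^3 - 19*d^2 + 32*d + 48) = (d - 4)*(d + 2)*(d^3 + 2*d^2 - 11*d - 12) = (d - 4)*(d + 2)*(d + 4)*(d^2 - 2*d - 3) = (d - 4)*(d - 3)*(d + 2)*(d + 4)*(d + 1)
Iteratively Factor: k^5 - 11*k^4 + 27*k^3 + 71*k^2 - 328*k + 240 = (k - 4)*(k^4 - 7*k^3 - k^2 + 67*k - 60) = (k - 4)*(k - 1)*(k^3 - 6*k^2 - 7*k + 60) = (k - 4)*(k - 1)*(k + 3)*(k^2 - 9*k + 20) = (k - 4)^2*(k - 1)*(k + 3)*(k - 5)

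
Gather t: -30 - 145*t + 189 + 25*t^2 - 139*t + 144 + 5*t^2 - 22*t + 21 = 30*t^2 - 306*t + 324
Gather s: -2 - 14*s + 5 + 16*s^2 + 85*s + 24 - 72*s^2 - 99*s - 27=-56*s^2 - 28*s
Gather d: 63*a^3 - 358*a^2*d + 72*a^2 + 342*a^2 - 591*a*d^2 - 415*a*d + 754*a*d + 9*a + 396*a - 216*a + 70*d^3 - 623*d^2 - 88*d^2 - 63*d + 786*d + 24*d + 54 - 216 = 63*a^3 + 414*a^2 + 189*a + 70*d^3 + d^2*(-591*a - 711) + d*(-358*a^2 + 339*a + 747) - 162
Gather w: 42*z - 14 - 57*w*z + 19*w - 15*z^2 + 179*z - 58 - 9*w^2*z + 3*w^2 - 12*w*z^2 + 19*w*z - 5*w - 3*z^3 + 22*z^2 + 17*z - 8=w^2*(3 - 9*z) + w*(-12*z^2 - 38*z + 14) - 3*z^3 + 7*z^2 + 238*z - 80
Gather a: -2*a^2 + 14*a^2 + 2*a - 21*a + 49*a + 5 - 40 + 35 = 12*a^2 + 30*a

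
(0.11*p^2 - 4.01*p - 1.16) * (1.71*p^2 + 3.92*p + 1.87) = 0.1881*p^4 - 6.4259*p^3 - 17.4971*p^2 - 12.0459*p - 2.1692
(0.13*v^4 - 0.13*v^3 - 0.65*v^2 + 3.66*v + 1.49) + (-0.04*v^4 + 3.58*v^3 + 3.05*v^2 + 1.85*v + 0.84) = 0.09*v^4 + 3.45*v^3 + 2.4*v^2 + 5.51*v + 2.33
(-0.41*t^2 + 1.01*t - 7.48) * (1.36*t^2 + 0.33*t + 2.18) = -0.5576*t^4 + 1.2383*t^3 - 10.7333*t^2 - 0.2666*t - 16.3064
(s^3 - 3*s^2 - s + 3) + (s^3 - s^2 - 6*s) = 2*s^3 - 4*s^2 - 7*s + 3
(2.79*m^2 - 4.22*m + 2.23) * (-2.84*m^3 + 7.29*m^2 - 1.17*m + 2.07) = -7.9236*m^5 + 32.3239*m^4 - 40.3613*m^3 + 26.9694*m^2 - 11.3445*m + 4.6161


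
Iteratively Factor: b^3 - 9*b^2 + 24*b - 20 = (b - 2)*(b^2 - 7*b + 10) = (b - 5)*(b - 2)*(b - 2)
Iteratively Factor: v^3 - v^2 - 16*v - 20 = (v + 2)*(v^2 - 3*v - 10) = (v - 5)*(v + 2)*(v + 2)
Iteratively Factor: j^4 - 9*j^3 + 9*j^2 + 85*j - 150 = (j - 2)*(j^3 - 7*j^2 - 5*j + 75) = (j - 5)*(j - 2)*(j^2 - 2*j - 15) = (j - 5)^2*(j - 2)*(j + 3)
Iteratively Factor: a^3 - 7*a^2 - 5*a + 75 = (a + 3)*(a^2 - 10*a + 25) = (a - 5)*(a + 3)*(a - 5)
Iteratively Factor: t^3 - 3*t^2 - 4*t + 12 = (t - 3)*(t^2 - 4) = (t - 3)*(t - 2)*(t + 2)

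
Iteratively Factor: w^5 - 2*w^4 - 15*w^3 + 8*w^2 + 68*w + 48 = (w + 1)*(w^4 - 3*w^3 - 12*w^2 + 20*w + 48) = (w + 1)*(w + 2)*(w^3 - 5*w^2 - 2*w + 24) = (w - 3)*(w + 1)*(w + 2)*(w^2 - 2*w - 8) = (w - 4)*(w - 3)*(w + 1)*(w + 2)*(w + 2)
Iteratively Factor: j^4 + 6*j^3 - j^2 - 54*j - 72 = (j + 3)*(j^3 + 3*j^2 - 10*j - 24) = (j - 3)*(j + 3)*(j^2 + 6*j + 8) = (j - 3)*(j + 3)*(j + 4)*(j + 2)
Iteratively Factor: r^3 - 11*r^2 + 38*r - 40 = (r - 2)*(r^2 - 9*r + 20) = (r - 5)*(r - 2)*(r - 4)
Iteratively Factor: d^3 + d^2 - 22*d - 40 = (d + 2)*(d^2 - d - 20) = (d + 2)*(d + 4)*(d - 5)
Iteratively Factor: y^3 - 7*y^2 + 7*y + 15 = (y + 1)*(y^2 - 8*y + 15) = (y - 5)*(y + 1)*(y - 3)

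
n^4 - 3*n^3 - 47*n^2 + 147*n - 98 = (n - 7)*(n - 2)*(n - 1)*(n + 7)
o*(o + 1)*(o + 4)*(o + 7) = o^4 + 12*o^3 + 39*o^2 + 28*o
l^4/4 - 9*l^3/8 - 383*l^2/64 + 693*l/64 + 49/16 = (l/4 + 1)*(l - 7)*(l - 7/4)*(l + 1/4)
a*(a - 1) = a^2 - a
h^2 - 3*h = h*(h - 3)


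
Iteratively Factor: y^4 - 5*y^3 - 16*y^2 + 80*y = (y)*(y^3 - 5*y^2 - 16*y + 80) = y*(y - 5)*(y^2 - 16) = y*(y - 5)*(y - 4)*(y + 4)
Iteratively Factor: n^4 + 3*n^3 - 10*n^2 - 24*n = (n - 3)*(n^3 + 6*n^2 + 8*n) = (n - 3)*(n + 2)*(n^2 + 4*n) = (n - 3)*(n + 2)*(n + 4)*(n)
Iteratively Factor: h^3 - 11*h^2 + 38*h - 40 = (h - 4)*(h^2 - 7*h + 10) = (h - 4)*(h - 2)*(h - 5)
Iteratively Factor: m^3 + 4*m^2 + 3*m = (m + 3)*(m^2 + m) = m*(m + 3)*(m + 1)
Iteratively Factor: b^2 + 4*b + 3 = (b + 3)*(b + 1)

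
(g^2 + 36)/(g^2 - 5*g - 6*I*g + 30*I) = (g + 6*I)/(g - 5)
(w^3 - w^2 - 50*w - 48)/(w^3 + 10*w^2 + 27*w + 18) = (w - 8)/(w + 3)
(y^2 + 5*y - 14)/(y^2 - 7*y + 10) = (y + 7)/(y - 5)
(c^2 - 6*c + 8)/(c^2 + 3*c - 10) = (c - 4)/(c + 5)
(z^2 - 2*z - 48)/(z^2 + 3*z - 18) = (z - 8)/(z - 3)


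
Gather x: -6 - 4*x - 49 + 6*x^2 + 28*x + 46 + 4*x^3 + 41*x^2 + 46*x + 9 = 4*x^3 + 47*x^2 + 70*x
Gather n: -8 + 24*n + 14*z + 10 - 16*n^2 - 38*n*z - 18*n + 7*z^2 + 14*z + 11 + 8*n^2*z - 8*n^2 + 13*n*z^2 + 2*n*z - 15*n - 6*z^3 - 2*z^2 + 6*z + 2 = n^2*(8*z - 24) + n*(13*z^2 - 36*z - 9) - 6*z^3 + 5*z^2 + 34*z + 15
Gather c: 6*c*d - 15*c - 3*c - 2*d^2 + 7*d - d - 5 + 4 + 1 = c*(6*d - 18) - 2*d^2 + 6*d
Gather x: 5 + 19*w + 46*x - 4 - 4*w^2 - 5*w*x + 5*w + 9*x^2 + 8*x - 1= -4*w^2 + 24*w + 9*x^2 + x*(54 - 5*w)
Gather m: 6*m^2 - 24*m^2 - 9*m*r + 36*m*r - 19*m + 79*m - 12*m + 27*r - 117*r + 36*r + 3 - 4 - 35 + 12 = -18*m^2 + m*(27*r + 48) - 54*r - 24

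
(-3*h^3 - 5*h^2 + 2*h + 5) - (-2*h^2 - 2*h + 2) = -3*h^3 - 3*h^2 + 4*h + 3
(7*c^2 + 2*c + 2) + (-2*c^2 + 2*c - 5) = 5*c^2 + 4*c - 3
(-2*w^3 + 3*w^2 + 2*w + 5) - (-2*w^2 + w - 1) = -2*w^3 + 5*w^2 + w + 6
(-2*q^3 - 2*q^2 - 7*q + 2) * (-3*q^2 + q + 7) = 6*q^5 + 4*q^4 + 5*q^3 - 27*q^2 - 47*q + 14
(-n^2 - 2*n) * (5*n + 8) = -5*n^3 - 18*n^2 - 16*n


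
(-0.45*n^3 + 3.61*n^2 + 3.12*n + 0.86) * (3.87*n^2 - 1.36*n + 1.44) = -1.7415*n^5 + 14.5827*n^4 + 6.5168*n^3 + 4.2834*n^2 + 3.3232*n + 1.2384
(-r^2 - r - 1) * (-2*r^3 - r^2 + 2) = 2*r^5 + 3*r^4 + 3*r^3 - r^2 - 2*r - 2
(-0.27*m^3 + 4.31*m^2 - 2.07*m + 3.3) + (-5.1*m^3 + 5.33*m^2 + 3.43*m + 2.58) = -5.37*m^3 + 9.64*m^2 + 1.36*m + 5.88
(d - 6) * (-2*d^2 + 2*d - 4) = -2*d^3 + 14*d^2 - 16*d + 24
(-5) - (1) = -6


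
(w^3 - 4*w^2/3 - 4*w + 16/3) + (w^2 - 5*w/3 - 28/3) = w^3 - w^2/3 - 17*w/3 - 4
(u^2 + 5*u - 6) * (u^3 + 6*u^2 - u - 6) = u^5 + 11*u^4 + 23*u^3 - 47*u^2 - 24*u + 36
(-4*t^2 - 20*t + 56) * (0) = 0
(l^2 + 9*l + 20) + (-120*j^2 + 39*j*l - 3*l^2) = -120*j^2 + 39*j*l - 2*l^2 + 9*l + 20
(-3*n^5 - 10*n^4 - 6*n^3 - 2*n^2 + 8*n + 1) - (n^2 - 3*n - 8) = -3*n^5 - 10*n^4 - 6*n^3 - 3*n^2 + 11*n + 9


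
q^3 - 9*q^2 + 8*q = q*(q - 8)*(q - 1)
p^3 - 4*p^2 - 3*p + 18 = (p - 3)^2*(p + 2)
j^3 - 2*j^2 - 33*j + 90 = (j - 5)*(j - 3)*(j + 6)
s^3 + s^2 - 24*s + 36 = (s - 3)*(s - 2)*(s + 6)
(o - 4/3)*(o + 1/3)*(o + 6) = o^3 + 5*o^2 - 58*o/9 - 8/3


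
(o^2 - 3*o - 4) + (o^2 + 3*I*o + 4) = 2*o^2 - 3*o + 3*I*o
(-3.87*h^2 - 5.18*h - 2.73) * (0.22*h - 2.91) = -0.8514*h^3 + 10.1221*h^2 + 14.4732*h + 7.9443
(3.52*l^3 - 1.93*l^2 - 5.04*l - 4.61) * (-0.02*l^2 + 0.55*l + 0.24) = -0.0704*l^5 + 1.9746*l^4 - 0.1159*l^3 - 3.143*l^2 - 3.7451*l - 1.1064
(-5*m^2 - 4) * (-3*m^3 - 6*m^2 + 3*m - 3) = 15*m^5 + 30*m^4 - 3*m^3 + 39*m^2 - 12*m + 12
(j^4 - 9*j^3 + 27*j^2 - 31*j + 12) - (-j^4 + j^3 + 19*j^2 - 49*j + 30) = 2*j^4 - 10*j^3 + 8*j^2 + 18*j - 18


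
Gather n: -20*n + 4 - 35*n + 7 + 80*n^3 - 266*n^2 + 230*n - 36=80*n^3 - 266*n^2 + 175*n - 25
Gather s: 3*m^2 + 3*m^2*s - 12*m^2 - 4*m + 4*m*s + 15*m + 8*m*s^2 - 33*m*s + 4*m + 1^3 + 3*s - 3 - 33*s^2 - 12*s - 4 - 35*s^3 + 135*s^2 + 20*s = -9*m^2 + 15*m - 35*s^3 + s^2*(8*m + 102) + s*(3*m^2 - 29*m + 11) - 6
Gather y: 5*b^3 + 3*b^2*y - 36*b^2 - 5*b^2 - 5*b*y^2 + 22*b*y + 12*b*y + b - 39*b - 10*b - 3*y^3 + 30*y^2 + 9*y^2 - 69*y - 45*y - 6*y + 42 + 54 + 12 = 5*b^3 - 41*b^2 - 48*b - 3*y^3 + y^2*(39 - 5*b) + y*(3*b^2 + 34*b - 120) + 108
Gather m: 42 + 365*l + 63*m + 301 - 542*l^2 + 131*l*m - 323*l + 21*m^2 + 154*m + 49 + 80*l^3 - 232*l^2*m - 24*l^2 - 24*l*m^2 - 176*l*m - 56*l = 80*l^3 - 566*l^2 - 14*l + m^2*(21 - 24*l) + m*(-232*l^2 - 45*l + 217) + 392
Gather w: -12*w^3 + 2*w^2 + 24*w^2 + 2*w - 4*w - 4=-12*w^3 + 26*w^2 - 2*w - 4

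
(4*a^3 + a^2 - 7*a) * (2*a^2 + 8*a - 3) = 8*a^5 + 34*a^4 - 18*a^3 - 59*a^2 + 21*a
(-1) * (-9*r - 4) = 9*r + 4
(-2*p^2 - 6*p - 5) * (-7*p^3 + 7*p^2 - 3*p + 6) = 14*p^5 + 28*p^4 - p^3 - 29*p^2 - 21*p - 30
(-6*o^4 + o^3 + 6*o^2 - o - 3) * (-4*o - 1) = 24*o^5 + 2*o^4 - 25*o^3 - 2*o^2 + 13*o + 3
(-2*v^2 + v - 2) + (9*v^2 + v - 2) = 7*v^2 + 2*v - 4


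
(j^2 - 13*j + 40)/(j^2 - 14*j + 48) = (j - 5)/(j - 6)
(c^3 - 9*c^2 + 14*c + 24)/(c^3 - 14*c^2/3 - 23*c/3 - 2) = 3*(c - 4)/(3*c + 1)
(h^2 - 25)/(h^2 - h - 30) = (h - 5)/(h - 6)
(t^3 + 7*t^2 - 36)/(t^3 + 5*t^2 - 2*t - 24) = (t + 6)/(t + 4)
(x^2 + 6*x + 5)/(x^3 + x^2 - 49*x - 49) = (x + 5)/(x^2 - 49)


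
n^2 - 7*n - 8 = (n - 8)*(n + 1)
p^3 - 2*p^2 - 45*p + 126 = (p - 6)*(p - 3)*(p + 7)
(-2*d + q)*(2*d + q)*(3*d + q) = -12*d^3 - 4*d^2*q + 3*d*q^2 + q^3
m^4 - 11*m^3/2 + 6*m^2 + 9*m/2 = m*(m - 3)^2*(m + 1/2)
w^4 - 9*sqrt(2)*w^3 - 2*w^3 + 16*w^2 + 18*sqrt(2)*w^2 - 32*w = w*(w - 2)*(w - 8*sqrt(2))*(w - sqrt(2))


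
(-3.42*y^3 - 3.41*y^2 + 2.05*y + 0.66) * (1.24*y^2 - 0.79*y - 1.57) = -4.2408*y^5 - 1.5266*y^4 + 10.6053*y^3 + 4.5526*y^2 - 3.7399*y - 1.0362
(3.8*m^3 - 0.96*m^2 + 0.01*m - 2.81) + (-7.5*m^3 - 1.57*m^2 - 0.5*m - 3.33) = -3.7*m^3 - 2.53*m^2 - 0.49*m - 6.14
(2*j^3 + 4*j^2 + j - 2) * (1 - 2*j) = -4*j^4 - 6*j^3 + 2*j^2 + 5*j - 2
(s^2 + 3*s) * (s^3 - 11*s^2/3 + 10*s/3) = s^5 - 2*s^4/3 - 23*s^3/3 + 10*s^2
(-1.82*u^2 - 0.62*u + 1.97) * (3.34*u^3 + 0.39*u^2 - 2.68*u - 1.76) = -6.0788*u^5 - 2.7806*u^4 + 11.2156*u^3 + 5.6331*u^2 - 4.1884*u - 3.4672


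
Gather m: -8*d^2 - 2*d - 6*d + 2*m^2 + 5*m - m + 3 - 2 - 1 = -8*d^2 - 8*d + 2*m^2 + 4*m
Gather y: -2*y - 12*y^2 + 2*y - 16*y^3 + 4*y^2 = -16*y^3 - 8*y^2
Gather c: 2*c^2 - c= 2*c^2 - c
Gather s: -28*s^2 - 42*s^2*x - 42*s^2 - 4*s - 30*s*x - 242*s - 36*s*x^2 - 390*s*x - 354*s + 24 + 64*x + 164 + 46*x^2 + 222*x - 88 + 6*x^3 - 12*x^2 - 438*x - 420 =s^2*(-42*x - 70) + s*(-36*x^2 - 420*x - 600) + 6*x^3 + 34*x^2 - 152*x - 320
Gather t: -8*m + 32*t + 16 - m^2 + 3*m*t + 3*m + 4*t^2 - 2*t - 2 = -m^2 - 5*m + 4*t^2 + t*(3*m + 30) + 14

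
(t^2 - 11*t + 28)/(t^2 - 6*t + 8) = (t - 7)/(t - 2)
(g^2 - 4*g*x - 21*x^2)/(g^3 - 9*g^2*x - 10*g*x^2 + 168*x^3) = (-g - 3*x)/(-g^2 + 2*g*x + 24*x^2)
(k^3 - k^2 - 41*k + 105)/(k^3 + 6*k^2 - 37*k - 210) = (k^2 - 8*k + 15)/(k^2 - k - 30)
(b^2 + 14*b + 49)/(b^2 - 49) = (b + 7)/(b - 7)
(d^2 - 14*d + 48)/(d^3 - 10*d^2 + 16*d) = (d - 6)/(d*(d - 2))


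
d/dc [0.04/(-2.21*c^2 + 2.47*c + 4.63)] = (0.1768*c - 0.0988)/(-2.21*c^2 + 2.47*c + 4.63)^2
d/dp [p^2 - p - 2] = 2*p - 1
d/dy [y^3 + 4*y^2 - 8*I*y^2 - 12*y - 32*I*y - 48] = 3*y^2 + y*(8 - 16*I) - 12 - 32*I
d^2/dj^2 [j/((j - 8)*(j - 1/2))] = 16*(j^3 - 12*j + 34)/(8*j^6 - 204*j^5 + 1830*j^4 - 6545*j^3 + 7320*j^2 - 3264*j + 512)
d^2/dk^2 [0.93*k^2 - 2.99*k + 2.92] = 1.86000000000000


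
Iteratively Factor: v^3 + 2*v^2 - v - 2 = (v + 1)*(v^2 + v - 2) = (v - 1)*(v + 1)*(v + 2)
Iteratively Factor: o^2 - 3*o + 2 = (o - 1)*(o - 2)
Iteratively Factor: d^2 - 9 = (d + 3)*(d - 3)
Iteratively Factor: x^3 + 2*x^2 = (x)*(x^2 + 2*x) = x*(x + 2)*(x)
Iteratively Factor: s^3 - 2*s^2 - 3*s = (s - 3)*(s^2 + s) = (s - 3)*(s + 1)*(s)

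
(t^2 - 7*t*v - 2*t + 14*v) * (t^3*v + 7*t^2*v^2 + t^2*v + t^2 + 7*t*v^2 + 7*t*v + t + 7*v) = t^5*v - t^4*v + t^4 - 49*t^3*v^3 - 2*t^3*v - t^3 + 49*t^2*v^3 - 49*t^2*v^2 - 2*t^2 + 98*t*v^3 + 49*t*v^2 + 98*v^2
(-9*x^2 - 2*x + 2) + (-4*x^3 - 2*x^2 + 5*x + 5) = -4*x^3 - 11*x^2 + 3*x + 7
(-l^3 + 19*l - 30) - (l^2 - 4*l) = -l^3 - l^2 + 23*l - 30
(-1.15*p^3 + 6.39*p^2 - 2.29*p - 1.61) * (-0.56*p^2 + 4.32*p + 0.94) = 0.644*p^5 - 8.5464*p^4 + 27.8062*p^3 - 2.9846*p^2 - 9.1078*p - 1.5134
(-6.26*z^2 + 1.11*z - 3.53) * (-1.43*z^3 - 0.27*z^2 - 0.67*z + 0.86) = 8.9518*z^5 + 0.1029*z^4 + 8.9424*z^3 - 5.1742*z^2 + 3.3197*z - 3.0358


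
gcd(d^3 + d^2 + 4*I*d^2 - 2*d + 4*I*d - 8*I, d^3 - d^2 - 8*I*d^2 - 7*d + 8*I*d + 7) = d - 1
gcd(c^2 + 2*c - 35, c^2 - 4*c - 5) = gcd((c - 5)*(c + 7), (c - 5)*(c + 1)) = c - 5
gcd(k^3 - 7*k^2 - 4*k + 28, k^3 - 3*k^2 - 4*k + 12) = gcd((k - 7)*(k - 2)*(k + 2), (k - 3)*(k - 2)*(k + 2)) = k^2 - 4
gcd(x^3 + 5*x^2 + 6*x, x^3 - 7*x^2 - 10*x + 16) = x + 2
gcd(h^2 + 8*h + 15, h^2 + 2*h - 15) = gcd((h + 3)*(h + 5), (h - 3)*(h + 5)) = h + 5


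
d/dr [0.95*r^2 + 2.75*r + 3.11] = 1.9*r + 2.75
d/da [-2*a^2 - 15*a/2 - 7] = -4*a - 15/2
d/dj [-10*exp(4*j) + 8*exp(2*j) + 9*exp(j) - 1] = (-40*exp(3*j) + 16*exp(j) + 9)*exp(j)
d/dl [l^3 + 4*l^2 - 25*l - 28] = 3*l^2 + 8*l - 25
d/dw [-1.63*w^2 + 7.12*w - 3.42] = 7.12 - 3.26*w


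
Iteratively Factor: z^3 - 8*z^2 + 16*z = (z - 4)*(z^2 - 4*z) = (z - 4)^2*(z)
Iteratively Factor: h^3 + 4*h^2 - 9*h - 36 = (h + 3)*(h^2 + h - 12) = (h + 3)*(h + 4)*(h - 3)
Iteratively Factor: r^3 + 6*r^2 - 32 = (r + 4)*(r^2 + 2*r - 8) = (r - 2)*(r + 4)*(r + 4)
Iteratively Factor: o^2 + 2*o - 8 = (o + 4)*(o - 2)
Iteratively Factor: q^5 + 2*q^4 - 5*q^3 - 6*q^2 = (q + 3)*(q^4 - q^3 - 2*q^2) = (q - 2)*(q + 3)*(q^3 + q^2) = (q - 2)*(q + 1)*(q + 3)*(q^2) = q*(q - 2)*(q + 1)*(q + 3)*(q)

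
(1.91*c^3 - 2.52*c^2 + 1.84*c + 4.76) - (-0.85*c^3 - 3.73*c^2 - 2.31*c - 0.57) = 2.76*c^3 + 1.21*c^2 + 4.15*c + 5.33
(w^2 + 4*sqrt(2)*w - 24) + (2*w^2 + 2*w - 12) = 3*w^2 + 2*w + 4*sqrt(2)*w - 36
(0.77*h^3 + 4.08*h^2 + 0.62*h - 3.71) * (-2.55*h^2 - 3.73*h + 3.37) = -1.9635*h^5 - 13.2761*h^4 - 14.2045*h^3 + 20.8975*h^2 + 15.9277*h - 12.5027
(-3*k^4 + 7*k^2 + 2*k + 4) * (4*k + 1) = -12*k^5 - 3*k^4 + 28*k^3 + 15*k^2 + 18*k + 4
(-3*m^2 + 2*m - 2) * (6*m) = -18*m^3 + 12*m^2 - 12*m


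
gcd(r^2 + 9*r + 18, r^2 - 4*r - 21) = r + 3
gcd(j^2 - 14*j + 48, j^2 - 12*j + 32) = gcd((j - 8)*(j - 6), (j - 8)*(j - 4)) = j - 8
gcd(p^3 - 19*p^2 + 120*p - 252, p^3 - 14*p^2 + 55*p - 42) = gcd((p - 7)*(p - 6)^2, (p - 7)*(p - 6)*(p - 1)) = p^2 - 13*p + 42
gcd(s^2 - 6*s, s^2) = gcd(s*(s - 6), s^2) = s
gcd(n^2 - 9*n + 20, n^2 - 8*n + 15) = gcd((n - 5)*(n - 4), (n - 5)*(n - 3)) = n - 5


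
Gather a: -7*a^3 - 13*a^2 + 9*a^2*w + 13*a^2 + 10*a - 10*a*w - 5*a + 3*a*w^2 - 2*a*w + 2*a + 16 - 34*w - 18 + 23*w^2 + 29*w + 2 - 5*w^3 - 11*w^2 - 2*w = -7*a^3 + 9*a^2*w + a*(3*w^2 - 12*w + 7) - 5*w^3 + 12*w^2 - 7*w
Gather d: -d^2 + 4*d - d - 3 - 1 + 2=-d^2 + 3*d - 2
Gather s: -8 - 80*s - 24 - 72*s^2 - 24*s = -72*s^2 - 104*s - 32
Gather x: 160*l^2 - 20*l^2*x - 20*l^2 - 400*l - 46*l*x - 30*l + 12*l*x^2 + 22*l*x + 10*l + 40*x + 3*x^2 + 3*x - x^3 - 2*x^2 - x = 140*l^2 - 420*l - x^3 + x^2*(12*l + 1) + x*(-20*l^2 - 24*l + 42)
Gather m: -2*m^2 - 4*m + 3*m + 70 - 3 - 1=-2*m^2 - m + 66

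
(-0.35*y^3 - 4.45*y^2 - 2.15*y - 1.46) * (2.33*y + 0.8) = -0.8155*y^4 - 10.6485*y^3 - 8.5695*y^2 - 5.1218*y - 1.168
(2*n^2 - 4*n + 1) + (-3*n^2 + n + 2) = -n^2 - 3*n + 3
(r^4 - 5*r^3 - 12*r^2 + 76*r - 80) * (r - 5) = r^5 - 10*r^4 + 13*r^3 + 136*r^2 - 460*r + 400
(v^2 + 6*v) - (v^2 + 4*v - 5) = 2*v + 5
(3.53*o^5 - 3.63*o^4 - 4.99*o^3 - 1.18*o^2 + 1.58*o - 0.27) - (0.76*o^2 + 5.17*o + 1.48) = 3.53*o^5 - 3.63*o^4 - 4.99*o^3 - 1.94*o^2 - 3.59*o - 1.75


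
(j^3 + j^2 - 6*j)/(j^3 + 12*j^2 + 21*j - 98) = j*(j + 3)/(j^2 + 14*j + 49)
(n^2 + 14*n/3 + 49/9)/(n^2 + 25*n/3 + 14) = (n + 7/3)/(n + 6)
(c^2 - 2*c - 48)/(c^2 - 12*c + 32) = (c + 6)/(c - 4)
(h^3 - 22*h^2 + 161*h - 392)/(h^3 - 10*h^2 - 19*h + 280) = (h - 7)/(h + 5)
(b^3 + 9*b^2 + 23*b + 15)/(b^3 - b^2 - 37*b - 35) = (b + 3)/(b - 7)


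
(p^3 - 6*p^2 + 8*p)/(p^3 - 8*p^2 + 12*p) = (p - 4)/(p - 6)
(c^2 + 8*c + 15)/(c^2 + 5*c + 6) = (c + 5)/(c + 2)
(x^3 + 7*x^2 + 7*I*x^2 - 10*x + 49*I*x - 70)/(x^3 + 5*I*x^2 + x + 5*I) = (x^2 + x*(7 + 2*I) + 14*I)/(x^2 + 1)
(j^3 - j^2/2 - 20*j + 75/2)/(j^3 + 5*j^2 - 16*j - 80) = (2*j^2 - 11*j + 15)/(2*(j^2 - 16))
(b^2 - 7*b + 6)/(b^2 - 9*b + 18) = (b - 1)/(b - 3)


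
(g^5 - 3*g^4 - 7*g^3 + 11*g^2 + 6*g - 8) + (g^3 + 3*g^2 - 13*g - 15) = g^5 - 3*g^4 - 6*g^3 + 14*g^2 - 7*g - 23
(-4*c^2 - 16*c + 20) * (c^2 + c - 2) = -4*c^4 - 20*c^3 + 12*c^2 + 52*c - 40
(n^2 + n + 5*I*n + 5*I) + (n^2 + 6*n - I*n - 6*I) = 2*n^2 + 7*n + 4*I*n - I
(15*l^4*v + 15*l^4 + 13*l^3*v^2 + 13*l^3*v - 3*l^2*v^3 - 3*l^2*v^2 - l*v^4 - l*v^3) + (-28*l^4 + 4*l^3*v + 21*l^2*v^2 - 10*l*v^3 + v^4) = 15*l^4*v - 13*l^4 + 13*l^3*v^2 + 17*l^3*v - 3*l^2*v^3 + 18*l^2*v^2 - l*v^4 - 11*l*v^3 + v^4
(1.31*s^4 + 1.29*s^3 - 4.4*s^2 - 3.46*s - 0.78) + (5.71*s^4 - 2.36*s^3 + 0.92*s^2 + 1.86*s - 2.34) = 7.02*s^4 - 1.07*s^3 - 3.48*s^2 - 1.6*s - 3.12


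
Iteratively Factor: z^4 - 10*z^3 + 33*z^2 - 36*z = (z - 4)*(z^3 - 6*z^2 + 9*z) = (z - 4)*(z - 3)*(z^2 - 3*z) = z*(z - 4)*(z - 3)*(z - 3)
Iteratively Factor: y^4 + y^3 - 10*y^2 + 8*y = (y - 2)*(y^3 + 3*y^2 - 4*y) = y*(y - 2)*(y^2 + 3*y - 4) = y*(y - 2)*(y + 4)*(y - 1)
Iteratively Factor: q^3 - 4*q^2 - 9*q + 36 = (q - 4)*(q^2 - 9) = (q - 4)*(q + 3)*(q - 3)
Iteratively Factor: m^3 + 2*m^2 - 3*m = (m + 3)*(m^2 - m) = (m - 1)*(m + 3)*(m)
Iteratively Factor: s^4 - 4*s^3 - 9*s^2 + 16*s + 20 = (s - 2)*(s^3 - 2*s^2 - 13*s - 10) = (s - 5)*(s - 2)*(s^2 + 3*s + 2) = (s - 5)*(s - 2)*(s + 2)*(s + 1)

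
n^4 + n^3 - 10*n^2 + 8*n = n*(n - 2)*(n - 1)*(n + 4)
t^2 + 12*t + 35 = (t + 5)*(t + 7)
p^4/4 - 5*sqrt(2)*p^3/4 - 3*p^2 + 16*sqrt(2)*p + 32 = (p/2 + sqrt(2)/2)*(p/2 + sqrt(2))*(p - 4*sqrt(2))^2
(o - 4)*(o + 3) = o^2 - o - 12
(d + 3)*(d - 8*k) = d^2 - 8*d*k + 3*d - 24*k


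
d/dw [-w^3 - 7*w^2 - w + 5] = -3*w^2 - 14*w - 1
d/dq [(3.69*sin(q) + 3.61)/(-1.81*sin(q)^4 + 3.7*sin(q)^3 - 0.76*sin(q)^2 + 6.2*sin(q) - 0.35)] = (20.0367*sin(q)^4 - 1.1696*sin(q)^3 - 37.2666*sin(q)^2 + 5.4872*sin(q) - 23.6735)*cos(q)/(3.2761*sin(q)^8 - 13.394*sin(q)^7 + 16.4412*sin(q)^6 - 28.068*sin(q)^5 + 47.7246*sin(q)^4 - 12.014*sin(q)^3 + 38.972*sin(q)^2 - 4.34*sin(q) + 0.1225)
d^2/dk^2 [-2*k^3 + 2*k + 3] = -12*k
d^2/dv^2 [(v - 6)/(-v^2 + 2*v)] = 2*(v*(v - 2)*(3*v - 8) - 4*(v - 6)*(v - 1)^2)/(v^3*(v - 2)^3)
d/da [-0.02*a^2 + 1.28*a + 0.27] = 1.28 - 0.04*a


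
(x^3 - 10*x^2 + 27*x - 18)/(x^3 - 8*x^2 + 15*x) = (x^2 - 7*x + 6)/(x*(x - 5))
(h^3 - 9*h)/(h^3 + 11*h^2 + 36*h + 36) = h*(h - 3)/(h^2 + 8*h + 12)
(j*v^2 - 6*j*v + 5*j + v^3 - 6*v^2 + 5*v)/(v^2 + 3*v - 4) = (j*v - 5*j + v^2 - 5*v)/(v + 4)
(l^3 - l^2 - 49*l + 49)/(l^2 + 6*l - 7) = l - 7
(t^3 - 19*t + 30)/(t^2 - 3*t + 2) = (t^2 + 2*t - 15)/(t - 1)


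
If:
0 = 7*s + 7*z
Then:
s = -z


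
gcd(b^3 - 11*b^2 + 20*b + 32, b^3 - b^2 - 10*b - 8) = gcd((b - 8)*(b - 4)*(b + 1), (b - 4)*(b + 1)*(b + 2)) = b^2 - 3*b - 4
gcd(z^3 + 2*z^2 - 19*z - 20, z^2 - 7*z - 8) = z + 1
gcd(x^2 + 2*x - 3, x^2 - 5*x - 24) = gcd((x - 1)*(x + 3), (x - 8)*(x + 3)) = x + 3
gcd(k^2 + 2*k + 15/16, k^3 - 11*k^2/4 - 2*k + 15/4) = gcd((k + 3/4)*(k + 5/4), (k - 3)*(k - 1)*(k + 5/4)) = k + 5/4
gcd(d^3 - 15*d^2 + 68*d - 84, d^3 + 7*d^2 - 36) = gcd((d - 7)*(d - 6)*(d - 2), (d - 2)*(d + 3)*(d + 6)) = d - 2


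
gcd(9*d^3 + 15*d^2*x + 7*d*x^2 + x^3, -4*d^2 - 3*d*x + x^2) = d + x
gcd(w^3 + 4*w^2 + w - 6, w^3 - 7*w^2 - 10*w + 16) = w^2 + w - 2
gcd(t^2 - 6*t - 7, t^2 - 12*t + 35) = t - 7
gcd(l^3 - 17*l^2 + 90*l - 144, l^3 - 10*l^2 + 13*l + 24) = l^2 - 11*l + 24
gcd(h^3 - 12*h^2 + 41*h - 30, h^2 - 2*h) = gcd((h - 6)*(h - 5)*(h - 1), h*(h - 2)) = 1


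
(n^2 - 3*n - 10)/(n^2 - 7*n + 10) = (n + 2)/(n - 2)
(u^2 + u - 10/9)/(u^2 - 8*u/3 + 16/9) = (9*u^2 + 9*u - 10)/(9*u^2 - 24*u + 16)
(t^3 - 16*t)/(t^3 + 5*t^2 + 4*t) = (t - 4)/(t + 1)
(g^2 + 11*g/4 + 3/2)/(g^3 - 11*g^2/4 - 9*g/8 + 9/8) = 2*(g + 2)/(2*g^2 - 7*g + 3)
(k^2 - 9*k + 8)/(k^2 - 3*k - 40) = (k - 1)/(k + 5)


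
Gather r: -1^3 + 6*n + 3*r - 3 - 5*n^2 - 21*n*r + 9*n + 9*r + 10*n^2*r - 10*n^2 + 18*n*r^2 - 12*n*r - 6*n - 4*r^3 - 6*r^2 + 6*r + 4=-15*n^2 + 9*n - 4*r^3 + r^2*(18*n - 6) + r*(10*n^2 - 33*n + 18)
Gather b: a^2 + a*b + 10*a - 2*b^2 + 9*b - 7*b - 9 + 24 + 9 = a^2 + 10*a - 2*b^2 + b*(a + 2) + 24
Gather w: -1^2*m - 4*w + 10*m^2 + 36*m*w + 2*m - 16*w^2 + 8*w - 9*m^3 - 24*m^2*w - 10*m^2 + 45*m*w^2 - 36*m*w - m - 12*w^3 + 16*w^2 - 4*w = -9*m^3 - 24*m^2*w + 45*m*w^2 - 12*w^3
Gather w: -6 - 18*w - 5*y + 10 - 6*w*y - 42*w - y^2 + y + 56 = w*(-6*y - 60) - y^2 - 4*y + 60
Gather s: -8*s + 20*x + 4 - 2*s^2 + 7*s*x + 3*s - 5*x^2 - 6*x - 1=-2*s^2 + s*(7*x - 5) - 5*x^2 + 14*x + 3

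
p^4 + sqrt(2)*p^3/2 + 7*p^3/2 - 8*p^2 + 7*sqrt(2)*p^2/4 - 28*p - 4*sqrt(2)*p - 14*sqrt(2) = (p + 7/2)*(p - 2*sqrt(2))*(p + sqrt(2)/2)*(p + 2*sqrt(2))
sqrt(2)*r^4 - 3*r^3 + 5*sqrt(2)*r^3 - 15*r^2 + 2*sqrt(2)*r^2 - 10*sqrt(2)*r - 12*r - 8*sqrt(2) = (r + 1)*(r + 4)*(r - 2*sqrt(2))*(sqrt(2)*r + 1)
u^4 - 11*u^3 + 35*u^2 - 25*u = u*(u - 5)^2*(u - 1)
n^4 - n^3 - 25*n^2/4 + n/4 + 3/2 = (n - 3)*(n - 1/2)*(n + 1/2)*(n + 2)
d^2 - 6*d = d*(d - 6)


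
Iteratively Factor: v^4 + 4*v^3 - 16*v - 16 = (v - 2)*(v^3 + 6*v^2 + 12*v + 8) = (v - 2)*(v + 2)*(v^2 + 4*v + 4) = (v - 2)*(v + 2)^2*(v + 2)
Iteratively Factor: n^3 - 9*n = (n)*(n^2 - 9) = n*(n - 3)*(n + 3)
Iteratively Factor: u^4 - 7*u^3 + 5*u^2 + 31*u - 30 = (u + 2)*(u^3 - 9*u^2 + 23*u - 15) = (u - 5)*(u + 2)*(u^2 - 4*u + 3) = (u - 5)*(u - 3)*(u + 2)*(u - 1)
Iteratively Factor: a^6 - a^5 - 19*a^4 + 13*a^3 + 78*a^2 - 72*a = (a - 2)*(a^5 + a^4 - 17*a^3 - 21*a^2 + 36*a) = (a - 2)*(a + 3)*(a^4 - 2*a^3 - 11*a^2 + 12*a) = (a - 4)*(a - 2)*(a + 3)*(a^3 + 2*a^2 - 3*a) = a*(a - 4)*(a - 2)*(a + 3)*(a^2 + 2*a - 3) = a*(a - 4)*(a - 2)*(a + 3)^2*(a - 1)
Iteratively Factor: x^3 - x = (x - 1)*(x^2 + x) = x*(x - 1)*(x + 1)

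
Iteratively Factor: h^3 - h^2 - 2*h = (h - 2)*(h^2 + h) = (h - 2)*(h + 1)*(h)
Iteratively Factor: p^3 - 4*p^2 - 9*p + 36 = (p - 3)*(p^2 - p - 12) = (p - 3)*(p + 3)*(p - 4)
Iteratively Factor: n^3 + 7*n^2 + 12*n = (n + 3)*(n^2 + 4*n) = n*(n + 3)*(n + 4)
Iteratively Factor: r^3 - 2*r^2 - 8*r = (r + 2)*(r^2 - 4*r) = r*(r + 2)*(r - 4)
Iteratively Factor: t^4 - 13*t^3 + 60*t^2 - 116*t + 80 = (t - 2)*(t^3 - 11*t^2 + 38*t - 40) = (t - 2)^2*(t^2 - 9*t + 20) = (t - 4)*(t - 2)^2*(t - 5)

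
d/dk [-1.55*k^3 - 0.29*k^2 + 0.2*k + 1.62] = -4.65*k^2 - 0.58*k + 0.2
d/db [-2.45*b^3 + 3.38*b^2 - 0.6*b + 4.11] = -7.35*b^2 + 6.76*b - 0.6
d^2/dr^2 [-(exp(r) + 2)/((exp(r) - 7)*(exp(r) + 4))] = (-exp(4*r) - 11*exp(3*r) - 150*exp(2*r) - 158*exp(r) - 616)*exp(r)/(exp(6*r) - 9*exp(5*r) - 57*exp(4*r) + 477*exp(3*r) + 1596*exp(2*r) - 7056*exp(r) - 21952)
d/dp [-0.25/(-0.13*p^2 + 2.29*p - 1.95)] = (0.5725 - 0.065*p)/(0.13*p^2 - 2.29*p + 1.95)^2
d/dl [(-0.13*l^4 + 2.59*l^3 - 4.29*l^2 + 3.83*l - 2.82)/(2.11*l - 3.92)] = (-0.8229*l^4 + 12.9682*l^3 - 39.5103*l^2 + 33.6336*l - 9.0634)/(4.4521*l^2 - 16.5424*l + 15.3664)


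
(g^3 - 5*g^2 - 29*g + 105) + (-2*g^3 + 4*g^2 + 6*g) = -g^3 - g^2 - 23*g + 105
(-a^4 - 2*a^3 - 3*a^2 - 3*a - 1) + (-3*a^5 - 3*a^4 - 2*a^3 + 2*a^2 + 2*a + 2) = -3*a^5 - 4*a^4 - 4*a^3 - a^2 - a + 1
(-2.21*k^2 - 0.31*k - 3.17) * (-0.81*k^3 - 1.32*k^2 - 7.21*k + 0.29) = 1.7901*k^5 + 3.1683*k^4 + 18.911*k^3 + 5.7786*k^2 + 22.7658*k - 0.9193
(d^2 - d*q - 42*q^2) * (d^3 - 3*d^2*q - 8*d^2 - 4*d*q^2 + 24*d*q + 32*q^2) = d^5 - 4*d^4*q - 8*d^4 - 43*d^3*q^2 + 32*d^3*q + 130*d^2*q^3 + 344*d^2*q^2 + 168*d*q^4 - 1040*d*q^3 - 1344*q^4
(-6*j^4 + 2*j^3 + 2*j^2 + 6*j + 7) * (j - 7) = -6*j^5 + 44*j^4 - 12*j^3 - 8*j^2 - 35*j - 49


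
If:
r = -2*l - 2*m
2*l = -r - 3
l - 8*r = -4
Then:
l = -28/17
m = 3/2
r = 5/17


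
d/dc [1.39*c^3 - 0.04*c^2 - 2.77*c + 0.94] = 4.17*c^2 - 0.08*c - 2.77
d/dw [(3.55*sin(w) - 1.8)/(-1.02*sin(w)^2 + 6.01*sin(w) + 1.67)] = (3.621*sin(w)^2 - 3.672*sin(w) + 16.7465)*cos(w)/(1.0404*sin(w)^4 - 12.2604*sin(w)^3 + 32.7133*sin(w)^2 + 20.0734*sin(w) + 2.7889)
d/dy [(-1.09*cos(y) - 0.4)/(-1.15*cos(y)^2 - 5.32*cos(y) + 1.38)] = (1.2535*cos(y)^2 + 0.92*cos(y) + 3.6322)*sin(y)/(1.3225*cos(y)^4 + 12.236*cos(y)^3 + 25.1284*cos(y)^2 - 14.6832*cos(y) + 1.9044)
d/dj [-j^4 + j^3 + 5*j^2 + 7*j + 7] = -4*j^3 + 3*j^2 + 10*j + 7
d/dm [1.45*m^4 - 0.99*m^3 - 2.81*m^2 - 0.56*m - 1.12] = 5.8*m^3 - 2.97*m^2 - 5.62*m - 0.56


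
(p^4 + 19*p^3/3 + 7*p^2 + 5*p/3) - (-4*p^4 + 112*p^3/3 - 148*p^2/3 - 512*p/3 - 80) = 5*p^4 - 31*p^3 + 169*p^2/3 + 517*p/3 + 80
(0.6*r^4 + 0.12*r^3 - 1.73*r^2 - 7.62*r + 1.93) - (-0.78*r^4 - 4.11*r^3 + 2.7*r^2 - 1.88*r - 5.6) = 1.38*r^4 + 4.23*r^3 - 4.43*r^2 - 5.74*r + 7.53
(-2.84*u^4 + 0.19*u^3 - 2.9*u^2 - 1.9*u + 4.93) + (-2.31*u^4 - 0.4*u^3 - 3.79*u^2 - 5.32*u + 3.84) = -5.15*u^4 - 0.21*u^3 - 6.69*u^2 - 7.22*u + 8.77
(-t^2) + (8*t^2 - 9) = 7*t^2 - 9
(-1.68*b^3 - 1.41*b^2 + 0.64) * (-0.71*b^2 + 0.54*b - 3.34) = 1.1928*b^5 + 0.0938999999999999*b^4 + 4.8498*b^3 + 4.255*b^2 + 0.3456*b - 2.1376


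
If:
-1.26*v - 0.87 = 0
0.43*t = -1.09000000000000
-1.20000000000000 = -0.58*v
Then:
No Solution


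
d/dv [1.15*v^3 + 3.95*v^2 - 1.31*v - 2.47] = 3.45*v^2 + 7.9*v - 1.31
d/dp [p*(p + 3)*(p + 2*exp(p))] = 2*p^2*exp(p) + 3*p^2 + 10*p*exp(p) + 6*p + 6*exp(p)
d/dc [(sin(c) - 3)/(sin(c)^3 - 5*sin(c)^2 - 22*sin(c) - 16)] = (-2*sin(c)^3 + 14*sin(c)^2 - 30*sin(c) - 82)*cos(c)/((sin(c) - 8)^2*(sin(c) + 1)^2*(sin(c) + 2)^2)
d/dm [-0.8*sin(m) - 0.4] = -0.8*cos(m)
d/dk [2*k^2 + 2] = 4*k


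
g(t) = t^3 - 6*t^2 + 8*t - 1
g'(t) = 3*t^2 - 12*t + 8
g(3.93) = -1.53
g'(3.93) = 7.17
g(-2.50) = -74.12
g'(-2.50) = 56.75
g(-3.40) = -136.86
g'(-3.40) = 83.48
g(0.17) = 0.19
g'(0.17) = 6.05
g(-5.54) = -399.50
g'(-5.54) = 166.55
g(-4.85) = -295.02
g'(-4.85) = 136.77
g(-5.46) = -386.32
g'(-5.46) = 162.95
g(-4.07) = -200.37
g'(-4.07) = 106.53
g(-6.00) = -481.00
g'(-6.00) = 188.00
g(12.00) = 959.00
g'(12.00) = 296.00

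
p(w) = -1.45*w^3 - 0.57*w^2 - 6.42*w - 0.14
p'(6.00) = -169.86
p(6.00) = -372.38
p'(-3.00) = -42.15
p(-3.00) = 53.14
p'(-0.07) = -6.36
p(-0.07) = 0.31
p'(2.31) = -32.27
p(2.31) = -35.89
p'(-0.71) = -7.80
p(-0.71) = 4.65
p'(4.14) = -85.70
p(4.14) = -139.38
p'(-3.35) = -51.42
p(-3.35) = 69.48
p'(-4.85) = -103.21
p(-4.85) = 183.01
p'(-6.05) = -158.74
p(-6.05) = 338.93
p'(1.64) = -19.99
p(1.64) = -18.60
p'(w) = -4.35*w^2 - 1.14*w - 6.42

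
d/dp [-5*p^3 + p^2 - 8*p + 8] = -15*p^2 + 2*p - 8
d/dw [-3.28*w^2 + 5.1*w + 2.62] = 5.1 - 6.56*w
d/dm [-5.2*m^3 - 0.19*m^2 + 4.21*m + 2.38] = -15.6*m^2 - 0.38*m + 4.21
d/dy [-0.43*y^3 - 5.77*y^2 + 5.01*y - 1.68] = -1.29*y^2 - 11.54*y + 5.01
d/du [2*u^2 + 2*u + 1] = 4*u + 2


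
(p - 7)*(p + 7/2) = p^2 - 7*p/2 - 49/2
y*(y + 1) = y^2 + y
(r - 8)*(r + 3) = r^2 - 5*r - 24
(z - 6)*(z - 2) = z^2 - 8*z + 12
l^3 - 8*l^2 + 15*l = l*(l - 5)*(l - 3)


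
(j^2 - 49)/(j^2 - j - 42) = (j + 7)/(j + 6)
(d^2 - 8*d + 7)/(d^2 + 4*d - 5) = (d - 7)/(d + 5)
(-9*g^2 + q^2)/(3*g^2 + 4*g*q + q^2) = (-3*g + q)/(g + q)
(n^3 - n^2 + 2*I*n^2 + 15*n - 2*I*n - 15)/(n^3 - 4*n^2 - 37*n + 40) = (n^2 + 2*I*n + 15)/(n^2 - 3*n - 40)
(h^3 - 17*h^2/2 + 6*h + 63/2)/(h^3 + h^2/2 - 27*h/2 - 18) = (h^2 - 10*h + 21)/(h^2 - h - 12)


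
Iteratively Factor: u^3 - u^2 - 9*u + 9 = (u + 3)*(u^2 - 4*u + 3) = (u - 1)*(u + 3)*(u - 3)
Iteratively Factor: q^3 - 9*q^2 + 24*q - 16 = (q - 1)*(q^2 - 8*q + 16) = (q - 4)*(q - 1)*(q - 4)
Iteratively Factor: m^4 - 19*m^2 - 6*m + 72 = (m - 2)*(m^3 + 2*m^2 - 15*m - 36) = (m - 2)*(m + 3)*(m^2 - m - 12) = (m - 4)*(m - 2)*(m + 3)*(m + 3)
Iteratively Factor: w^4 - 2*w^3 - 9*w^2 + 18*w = (w - 3)*(w^3 + w^2 - 6*w) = (w - 3)*(w - 2)*(w^2 + 3*w) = (w - 3)*(w - 2)*(w + 3)*(w)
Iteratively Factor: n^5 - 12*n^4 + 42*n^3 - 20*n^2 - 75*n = (n)*(n^4 - 12*n^3 + 42*n^2 - 20*n - 75) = n*(n - 5)*(n^3 - 7*n^2 + 7*n + 15) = n*(n - 5)^2*(n^2 - 2*n - 3) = n*(n - 5)^2*(n - 3)*(n + 1)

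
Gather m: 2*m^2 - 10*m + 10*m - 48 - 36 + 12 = 2*m^2 - 72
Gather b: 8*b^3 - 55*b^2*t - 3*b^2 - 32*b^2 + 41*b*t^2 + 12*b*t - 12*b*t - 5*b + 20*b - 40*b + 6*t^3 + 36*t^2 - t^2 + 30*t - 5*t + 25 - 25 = 8*b^3 + b^2*(-55*t - 35) + b*(41*t^2 - 25) + 6*t^3 + 35*t^2 + 25*t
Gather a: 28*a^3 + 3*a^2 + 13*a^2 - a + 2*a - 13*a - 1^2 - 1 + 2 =28*a^3 + 16*a^2 - 12*a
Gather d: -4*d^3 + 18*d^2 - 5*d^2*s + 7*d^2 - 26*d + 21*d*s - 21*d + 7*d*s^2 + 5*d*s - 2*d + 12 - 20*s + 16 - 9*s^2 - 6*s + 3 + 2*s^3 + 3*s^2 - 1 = -4*d^3 + d^2*(25 - 5*s) + d*(7*s^2 + 26*s - 49) + 2*s^3 - 6*s^2 - 26*s + 30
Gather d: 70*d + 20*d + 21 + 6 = 90*d + 27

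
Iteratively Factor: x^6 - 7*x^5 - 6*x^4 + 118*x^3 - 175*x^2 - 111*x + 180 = (x - 5)*(x^5 - 2*x^4 - 16*x^3 + 38*x^2 + 15*x - 36) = (x - 5)*(x + 4)*(x^4 - 6*x^3 + 8*x^2 + 6*x - 9) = (x - 5)*(x - 3)*(x + 4)*(x^3 - 3*x^2 - x + 3) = (x - 5)*(x - 3)^2*(x + 4)*(x^2 - 1) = (x - 5)*(x - 3)^2*(x + 1)*(x + 4)*(x - 1)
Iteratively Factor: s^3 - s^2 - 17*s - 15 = (s + 1)*(s^2 - 2*s - 15) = (s - 5)*(s + 1)*(s + 3)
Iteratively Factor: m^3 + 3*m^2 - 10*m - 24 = (m + 2)*(m^2 + m - 12) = (m - 3)*(m + 2)*(m + 4)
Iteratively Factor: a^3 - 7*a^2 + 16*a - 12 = (a - 3)*(a^2 - 4*a + 4) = (a - 3)*(a - 2)*(a - 2)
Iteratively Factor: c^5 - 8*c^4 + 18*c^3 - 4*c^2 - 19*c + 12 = (c - 1)*(c^4 - 7*c^3 + 11*c^2 + 7*c - 12) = (c - 1)^2*(c^3 - 6*c^2 + 5*c + 12) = (c - 3)*(c - 1)^2*(c^2 - 3*c - 4) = (c - 4)*(c - 3)*(c - 1)^2*(c + 1)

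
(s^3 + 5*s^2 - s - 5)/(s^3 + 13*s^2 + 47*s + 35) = (s - 1)/(s + 7)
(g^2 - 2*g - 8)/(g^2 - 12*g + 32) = (g + 2)/(g - 8)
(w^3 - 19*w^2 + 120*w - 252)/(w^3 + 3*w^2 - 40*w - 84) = (w^2 - 13*w + 42)/(w^2 + 9*w + 14)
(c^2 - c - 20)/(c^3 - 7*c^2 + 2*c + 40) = (c + 4)/(c^2 - 2*c - 8)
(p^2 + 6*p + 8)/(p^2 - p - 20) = (p + 2)/(p - 5)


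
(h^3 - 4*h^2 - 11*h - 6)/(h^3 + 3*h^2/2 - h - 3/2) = 2*(h^2 - 5*h - 6)/(2*h^2 + h - 3)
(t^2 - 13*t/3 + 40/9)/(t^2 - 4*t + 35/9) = (3*t - 8)/(3*t - 7)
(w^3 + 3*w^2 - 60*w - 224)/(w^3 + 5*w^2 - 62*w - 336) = (w + 4)/(w + 6)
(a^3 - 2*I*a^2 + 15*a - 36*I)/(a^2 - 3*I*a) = a + I + 12/a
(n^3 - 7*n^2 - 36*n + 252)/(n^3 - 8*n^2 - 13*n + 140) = (n^2 - 36)/(n^2 - n - 20)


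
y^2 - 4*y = y*(y - 4)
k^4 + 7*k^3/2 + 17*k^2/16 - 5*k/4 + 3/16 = (k - 1/4)^2*(k + 1)*(k + 3)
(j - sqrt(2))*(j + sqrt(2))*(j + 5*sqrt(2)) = j^3 + 5*sqrt(2)*j^2 - 2*j - 10*sqrt(2)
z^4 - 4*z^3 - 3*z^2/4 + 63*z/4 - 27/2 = (z - 3)*(z - 3/2)^2*(z + 2)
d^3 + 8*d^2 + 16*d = d*(d + 4)^2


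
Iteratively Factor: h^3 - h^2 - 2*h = (h + 1)*(h^2 - 2*h) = h*(h + 1)*(h - 2)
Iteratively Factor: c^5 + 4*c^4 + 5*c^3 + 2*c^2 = (c)*(c^4 + 4*c^3 + 5*c^2 + 2*c) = c^2*(c^3 + 4*c^2 + 5*c + 2) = c^2*(c + 1)*(c^2 + 3*c + 2) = c^2*(c + 1)^2*(c + 2)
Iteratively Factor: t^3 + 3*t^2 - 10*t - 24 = (t - 3)*(t^2 + 6*t + 8) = (t - 3)*(t + 2)*(t + 4)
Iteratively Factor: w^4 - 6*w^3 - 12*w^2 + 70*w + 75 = (w - 5)*(w^3 - w^2 - 17*w - 15) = (w - 5)^2*(w^2 + 4*w + 3) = (w - 5)^2*(w + 1)*(w + 3)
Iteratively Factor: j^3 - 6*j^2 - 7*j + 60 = (j - 4)*(j^2 - 2*j - 15) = (j - 5)*(j - 4)*(j + 3)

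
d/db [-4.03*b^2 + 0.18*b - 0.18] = 0.18 - 8.06*b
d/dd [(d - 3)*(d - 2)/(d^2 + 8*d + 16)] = (13*d - 32)/(d^3 + 12*d^2 + 48*d + 64)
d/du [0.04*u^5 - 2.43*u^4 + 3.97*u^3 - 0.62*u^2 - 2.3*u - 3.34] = 0.2*u^4 - 9.72*u^3 + 11.91*u^2 - 1.24*u - 2.3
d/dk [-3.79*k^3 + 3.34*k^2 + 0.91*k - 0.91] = -11.37*k^2 + 6.68*k + 0.91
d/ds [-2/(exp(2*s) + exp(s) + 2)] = (4*exp(s) + 2)*exp(s)/(exp(2*s) + exp(s) + 2)^2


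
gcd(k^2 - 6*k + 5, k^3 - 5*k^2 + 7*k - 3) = k - 1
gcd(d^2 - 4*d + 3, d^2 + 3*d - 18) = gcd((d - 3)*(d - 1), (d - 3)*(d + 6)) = d - 3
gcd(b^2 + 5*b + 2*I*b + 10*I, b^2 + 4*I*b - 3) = 1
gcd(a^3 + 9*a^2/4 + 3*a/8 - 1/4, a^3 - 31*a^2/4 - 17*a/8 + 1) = a^2 + a/4 - 1/8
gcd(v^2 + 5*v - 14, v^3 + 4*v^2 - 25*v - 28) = v + 7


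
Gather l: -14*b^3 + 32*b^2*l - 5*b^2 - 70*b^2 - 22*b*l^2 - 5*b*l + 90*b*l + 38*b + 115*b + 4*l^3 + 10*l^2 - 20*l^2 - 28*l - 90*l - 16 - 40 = -14*b^3 - 75*b^2 + 153*b + 4*l^3 + l^2*(-22*b - 10) + l*(32*b^2 + 85*b - 118) - 56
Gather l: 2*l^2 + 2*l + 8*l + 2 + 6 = 2*l^2 + 10*l + 8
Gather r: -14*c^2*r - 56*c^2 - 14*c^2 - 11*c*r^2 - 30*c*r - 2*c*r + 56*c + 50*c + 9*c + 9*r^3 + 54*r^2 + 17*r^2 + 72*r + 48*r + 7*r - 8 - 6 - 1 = -70*c^2 + 115*c + 9*r^3 + r^2*(71 - 11*c) + r*(-14*c^2 - 32*c + 127) - 15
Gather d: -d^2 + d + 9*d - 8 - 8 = -d^2 + 10*d - 16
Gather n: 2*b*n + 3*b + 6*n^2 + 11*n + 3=3*b + 6*n^2 + n*(2*b + 11) + 3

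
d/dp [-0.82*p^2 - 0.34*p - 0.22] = -1.64*p - 0.34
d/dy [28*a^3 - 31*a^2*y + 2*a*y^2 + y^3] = -31*a^2 + 4*a*y + 3*y^2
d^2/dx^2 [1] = 0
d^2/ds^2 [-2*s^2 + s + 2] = -4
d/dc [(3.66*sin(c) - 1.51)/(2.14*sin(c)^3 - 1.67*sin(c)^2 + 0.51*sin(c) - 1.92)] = (-15.6648*sin(c)^3 + 15.8064*sin(c)^2 - 5.0434*sin(c) - 6.2571)*cos(c)/(4.5796*sin(c)^6 - 7.1476*sin(c)^5 + 4.9717*sin(c)^4 - 9.921*sin(c)^3 + 6.6729*sin(c)^2 - 1.9584*sin(c) + 3.6864)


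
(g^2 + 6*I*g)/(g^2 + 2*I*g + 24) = g/(g - 4*I)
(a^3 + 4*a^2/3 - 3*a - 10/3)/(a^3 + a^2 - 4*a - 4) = (a - 5/3)/(a - 2)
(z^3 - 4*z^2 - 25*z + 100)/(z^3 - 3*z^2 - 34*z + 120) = (z + 5)/(z + 6)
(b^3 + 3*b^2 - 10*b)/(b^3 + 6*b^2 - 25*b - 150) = b*(b - 2)/(b^2 + b - 30)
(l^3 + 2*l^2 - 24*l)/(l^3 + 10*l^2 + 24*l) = (l - 4)/(l + 4)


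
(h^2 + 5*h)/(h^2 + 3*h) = (h + 5)/(h + 3)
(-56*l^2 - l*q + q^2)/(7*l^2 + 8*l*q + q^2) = (-8*l + q)/(l + q)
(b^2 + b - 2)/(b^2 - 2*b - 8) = (b - 1)/(b - 4)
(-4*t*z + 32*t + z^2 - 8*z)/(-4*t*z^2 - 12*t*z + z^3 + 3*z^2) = (z - 8)/(z*(z + 3))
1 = 1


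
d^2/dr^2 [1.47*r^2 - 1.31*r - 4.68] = 2.94000000000000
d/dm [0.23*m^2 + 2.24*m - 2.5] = 0.46*m + 2.24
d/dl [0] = 0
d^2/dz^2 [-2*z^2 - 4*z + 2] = -4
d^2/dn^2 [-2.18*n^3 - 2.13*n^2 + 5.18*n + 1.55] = -13.08*n - 4.26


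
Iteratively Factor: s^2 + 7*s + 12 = (s + 4)*(s + 3)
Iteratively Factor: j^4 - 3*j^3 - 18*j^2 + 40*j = (j + 4)*(j^3 - 7*j^2 + 10*j) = (j - 2)*(j + 4)*(j^2 - 5*j) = j*(j - 2)*(j + 4)*(j - 5)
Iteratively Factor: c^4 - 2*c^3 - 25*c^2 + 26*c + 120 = (c + 2)*(c^3 - 4*c^2 - 17*c + 60) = (c - 5)*(c + 2)*(c^2 + c - 12) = (c - 5)*(c + 2)*(c + 4)*(c - 3)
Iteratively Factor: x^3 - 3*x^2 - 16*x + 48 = (x + 4)*(x^2 - 7*x + 12) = (x - 3)*(x + 4)*(x - 4)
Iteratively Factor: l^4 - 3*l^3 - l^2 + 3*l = (l + 1)*(l^3 - 4*l^2 + 3*l) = (l - 3)*(l + 1)*(l^2 - l) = (l - 3)*(l - 1)*(l + 1)*(l)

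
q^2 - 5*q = q*(q - 5)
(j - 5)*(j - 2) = j^2 - 7*j + 10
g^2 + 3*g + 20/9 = (g + 4/3)*(g + 5/3)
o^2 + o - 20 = (o - 4)*(o + 5)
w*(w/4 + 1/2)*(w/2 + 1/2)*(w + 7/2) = w^4/8 + 13*w^3/16 + 25*w^2/16 + 7*w/8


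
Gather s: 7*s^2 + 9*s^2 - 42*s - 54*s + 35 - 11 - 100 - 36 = 16*s^2 - 96*s - 112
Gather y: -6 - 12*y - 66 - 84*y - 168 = -96*y - 240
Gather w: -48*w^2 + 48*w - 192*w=-48*w^2 - 144*w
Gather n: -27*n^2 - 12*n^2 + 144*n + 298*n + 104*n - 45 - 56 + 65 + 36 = -39*n^2 + 546*n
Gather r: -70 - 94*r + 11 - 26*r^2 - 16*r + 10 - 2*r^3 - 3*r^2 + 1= -2*r^3 - 29*r^2 - 110*r - 48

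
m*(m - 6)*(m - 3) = m^3 - 9*m^2 + 18*m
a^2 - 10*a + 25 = (a - 5)^2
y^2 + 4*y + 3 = (y + 1)*(y + 3)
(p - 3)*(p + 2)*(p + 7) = p^3 + 6*p^2 - 13*p - 42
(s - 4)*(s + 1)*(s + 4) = s^3 + s^2 - 16*s - 16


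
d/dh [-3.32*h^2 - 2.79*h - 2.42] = -6.64*h - 2.79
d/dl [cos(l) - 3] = -sin(l)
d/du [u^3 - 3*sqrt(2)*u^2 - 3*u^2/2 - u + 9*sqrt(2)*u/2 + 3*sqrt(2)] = 3*u^2 - 6*sqrt(2)*u - 3*u - 1 + 9*sqrt(2)/2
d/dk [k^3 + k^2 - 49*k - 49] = 3*k^2 + 2*k - 49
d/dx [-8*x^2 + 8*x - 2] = 8 - 16*x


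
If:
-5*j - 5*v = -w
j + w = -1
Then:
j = -w - 1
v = 6*w/5 + 1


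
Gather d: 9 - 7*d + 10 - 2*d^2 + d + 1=-2*d^2 - 6*d + 20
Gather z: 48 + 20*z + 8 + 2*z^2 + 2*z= 2*z^2 + 22*z + 56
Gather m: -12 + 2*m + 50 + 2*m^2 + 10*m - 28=2*m^2 + 12*m + 10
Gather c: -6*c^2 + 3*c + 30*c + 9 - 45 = -6*c^2 + 33*c - 36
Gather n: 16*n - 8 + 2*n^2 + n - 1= 2*n^2 + 17*n - 9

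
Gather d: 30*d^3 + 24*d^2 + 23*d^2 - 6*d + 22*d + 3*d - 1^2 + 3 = 30*d^3 + 47*d^2 + 19*d + 2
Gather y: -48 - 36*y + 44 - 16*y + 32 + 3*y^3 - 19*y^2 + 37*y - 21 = 3*y^3 - 19*y^2 - 15*y + 7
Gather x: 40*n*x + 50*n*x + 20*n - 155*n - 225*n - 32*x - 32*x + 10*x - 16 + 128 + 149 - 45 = -360*n + x*(90*n - 54) + 216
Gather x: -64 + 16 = -48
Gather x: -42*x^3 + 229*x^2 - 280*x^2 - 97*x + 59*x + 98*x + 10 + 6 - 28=-42*x^3 - 51*x^2 + 60*x - 12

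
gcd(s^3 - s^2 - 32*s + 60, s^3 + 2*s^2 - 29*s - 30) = s^2 + s - 30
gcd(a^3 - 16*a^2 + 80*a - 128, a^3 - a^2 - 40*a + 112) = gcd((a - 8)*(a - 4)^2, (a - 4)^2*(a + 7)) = a^2 - 8*a + 16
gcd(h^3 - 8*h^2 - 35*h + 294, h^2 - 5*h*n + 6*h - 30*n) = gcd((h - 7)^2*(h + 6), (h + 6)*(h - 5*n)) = h + 6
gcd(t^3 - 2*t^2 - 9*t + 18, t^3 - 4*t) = t - 2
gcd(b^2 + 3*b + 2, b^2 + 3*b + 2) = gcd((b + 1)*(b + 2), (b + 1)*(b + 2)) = b^2 + 3*b + 2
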